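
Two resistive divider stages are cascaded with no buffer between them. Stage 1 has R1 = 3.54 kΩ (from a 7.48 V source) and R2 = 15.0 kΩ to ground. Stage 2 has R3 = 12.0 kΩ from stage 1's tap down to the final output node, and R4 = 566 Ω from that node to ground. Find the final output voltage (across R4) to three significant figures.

V_out ≈ 0.222 V

Stage 2 presents R3+R4 = 12570 Ω as a load on stage 1's tap.
Stage 1's lower leg becomes R2‖(R3+R4) = 6838 Ω, so V_mid = 7.48 × 6838/10380 = 4.928 V.
Stage 2 is itself unloaded: V_out = V_mid × R4/(R3+R4) = 4.928 × 566/12570 = 0.222 V.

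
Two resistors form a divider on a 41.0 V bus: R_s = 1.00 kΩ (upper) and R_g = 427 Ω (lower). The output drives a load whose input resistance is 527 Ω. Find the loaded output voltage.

The load sits in parallel with R_g: R_g‖R_L = (427 × 527) / (427 + 527) = 235.9 Ω.
V_out = 41.0 × 235.9 / (1000 + 235.9) = 41.0 × 235.9/1236 = 7.83 V.

V_out ≈ 7.83 V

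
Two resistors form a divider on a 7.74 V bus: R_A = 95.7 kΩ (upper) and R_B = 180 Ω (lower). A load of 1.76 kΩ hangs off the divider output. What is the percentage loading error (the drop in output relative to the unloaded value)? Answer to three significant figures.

9.26 %

Unloaded V = 7.74 × 180/95880 = 0.014531 V.
Loaded: R_B‖R_L = 163.3 Ω, giving V = 7.74 × 163.3/95860 = 0.013185 V.
Drop = (0.014531 − 0.013185) / 0.014531 = 9.26 %.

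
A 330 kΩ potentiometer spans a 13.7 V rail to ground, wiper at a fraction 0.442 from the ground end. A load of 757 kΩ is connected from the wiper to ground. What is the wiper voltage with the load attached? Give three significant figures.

V ≈ 5.47 V

The wiper splits the pot into (1−α)R = 184.1 kΩ above and αR = 145.9 kΩ below.
Lower section ‖ load = 122.3 kΩ.
V_wiper = 13.7 × 122.3/(184.1 + 122.3) = 5.47 V.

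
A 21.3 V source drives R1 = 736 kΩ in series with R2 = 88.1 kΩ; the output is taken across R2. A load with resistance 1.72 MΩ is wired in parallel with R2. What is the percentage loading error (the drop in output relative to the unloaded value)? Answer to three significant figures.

4.37 %

The divider's output (Thévenin) resistance is R1‖R2 = 78.68 kΩ.
Fractional drop under load = R_th/(R_th + R_L) = 78.68 / (78.68 + 1720) = 0.04374.
So the output falls by 4.37 %.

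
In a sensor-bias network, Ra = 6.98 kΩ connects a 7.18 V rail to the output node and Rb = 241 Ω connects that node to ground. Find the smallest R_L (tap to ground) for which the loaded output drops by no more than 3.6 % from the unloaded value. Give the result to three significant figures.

Output resistance R_th = Ra‖Rb = (6980 × 241)/7221 = 233.0 Ω.
The fractional drop is R_th/(R_th + R_L); requiring this ≤ 0.0360 gives R_L ≥ R_th(1/0.0360 − 1) = 233.0 × 26.78 = 6.24 kΩ.

R_L(min) ≈ 6.24 kΩ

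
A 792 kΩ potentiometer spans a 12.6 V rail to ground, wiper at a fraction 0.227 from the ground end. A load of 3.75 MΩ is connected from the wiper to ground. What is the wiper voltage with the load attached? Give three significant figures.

V ≈ 2.76 V

The wiper splits the pot into (1−α)R = 612.2 kΩ above and αR = 179.8 kΩ below.
Lower section ‖ load = 171.6 kΩ.
V_wiper = 12.6 × 171.6/(612.2 + 171.6) = 2.76 V.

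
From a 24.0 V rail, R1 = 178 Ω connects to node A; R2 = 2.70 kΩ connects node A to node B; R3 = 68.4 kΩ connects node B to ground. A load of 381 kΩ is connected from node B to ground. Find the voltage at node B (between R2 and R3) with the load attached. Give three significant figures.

V ≈ 22.9 V

At node B, R3 is in parallel with the load: R3‖R_L = 57990 Ω.
Below node A the resistance is R2 + (R3‖R_L) = 60690 Ω, so V_A = 24.0 × 60690/60870 = 23.93 V.
Then V_B = V_A × (R3‖R_L)/(R2 + R3‖R_L) = 23.93 × 57990/60690 = 22.9 V.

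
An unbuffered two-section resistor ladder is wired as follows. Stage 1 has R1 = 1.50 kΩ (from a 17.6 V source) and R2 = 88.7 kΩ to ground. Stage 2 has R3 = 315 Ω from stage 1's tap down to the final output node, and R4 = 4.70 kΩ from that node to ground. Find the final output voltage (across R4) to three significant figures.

V_out ≈ 12.5 V

Stage 2 presents R3+R4 = 5015 Ω as a load on stage 1's tap.
Stage 1's lower leg becomes R2‖(R3+R4) = 4747 Ω, so V_mid = 17.6 × 4747/6247 = 13.37 V.
Stage 2 is itself unloaded: V_out = V_mid × R4/(R3+R4) = 13.37 × 4700/5015 = 12.5 V.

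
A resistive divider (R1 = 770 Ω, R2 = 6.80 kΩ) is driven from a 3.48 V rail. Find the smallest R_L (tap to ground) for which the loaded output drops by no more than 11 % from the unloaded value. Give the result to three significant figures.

R_L(min) ≈ 5.60 kΩ

Output resistance R_th = R1‖R2 = (770 × 6800)/7570 = 691.7 Ω.
The fractional drop is R_th/(R_th + R_L); requiring this ≤ 0.110 gives R_L ≥ R_th(1/0.110 − 1) = 691.7 × 8.091 = 5.60 kΩ.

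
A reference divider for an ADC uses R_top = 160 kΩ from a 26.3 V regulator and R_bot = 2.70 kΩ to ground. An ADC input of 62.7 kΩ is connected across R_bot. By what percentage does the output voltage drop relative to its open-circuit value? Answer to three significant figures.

The divider's output (Thévenin) resistance is R_top‖R_bot = 2.655 kΩ.
Fractional drop under load = R_th/(R_th + R_L) = 2.655 / (2.655 + 62.7) = 0.04063.
So the output falls by 4.06 %.

4.06 %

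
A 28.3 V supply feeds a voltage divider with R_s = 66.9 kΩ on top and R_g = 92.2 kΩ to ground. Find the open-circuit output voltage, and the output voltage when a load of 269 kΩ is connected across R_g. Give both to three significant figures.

Unloaded: 16.4 V; loaded: 14.3 V

Open-circuit: V = 28.3 × 92.2/(66.9 + 92.2) = 16.4 V.
With the load, R_g becomes R_g‖R_L = 68.67 kΩ, so V = 28.3 × 68.67/135.6 = 14.3 V.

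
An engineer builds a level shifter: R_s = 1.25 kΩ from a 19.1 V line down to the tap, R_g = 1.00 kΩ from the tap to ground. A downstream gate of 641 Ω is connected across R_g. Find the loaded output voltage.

The load sits in parallel with R_g: R_g‖R_L = (1000 × 641) / (1000 + 641) = 390.6 Ω.
V_out = 19.1 × 390.6 / (1250 + 390.6) = 19.1 × 390.6/1641 = 4.55 V.
(Unloaded it would have been 8.49 V.)

V_out ≈ 4.55 V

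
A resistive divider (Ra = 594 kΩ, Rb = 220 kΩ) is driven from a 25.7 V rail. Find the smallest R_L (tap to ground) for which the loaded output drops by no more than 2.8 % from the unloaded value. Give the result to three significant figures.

R_L(min) ≈ 5.57 MΩ

Output resistance R_th = Ra‖Rb = (594 × 220)/814.0 = 160.5 kΩ.
The fractional drop is R_th/(R_th + R_L); requiring this ≤ 0.0280 gives R_L ≥ R_th(1/0.0280 − 1) = 160.5 × 34.71 = 5.57 MΩ.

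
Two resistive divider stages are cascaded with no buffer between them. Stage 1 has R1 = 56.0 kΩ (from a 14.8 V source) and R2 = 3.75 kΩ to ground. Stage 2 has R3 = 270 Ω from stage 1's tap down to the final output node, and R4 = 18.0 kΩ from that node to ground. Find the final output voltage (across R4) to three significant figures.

V_out ≈ 0.767 V

Stage 2 presents R3+R4 = 18270 Ω as a load on stage 1's tap.
Stage 1's lower leg becomes R2‖(R3+R4) = 3111 Ω, so V_mid = 14.8 × 3111/59110 = 0.7790 V.
Stage 2 is itself unloaded: V_out = V_mid × R4/(R3+R4) = 0.7790 × 18000/18270 = 0.767 V.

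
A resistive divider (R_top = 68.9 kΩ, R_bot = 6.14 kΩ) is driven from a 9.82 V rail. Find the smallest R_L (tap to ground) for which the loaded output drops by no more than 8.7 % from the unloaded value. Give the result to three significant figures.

Output resistance R_th = R_top‖R_bot = (68.9 × 6.14)/75.04 = 5.638 kΩ.
The fractional drop is R_th/(R_th + R_L); requiring this ≤ 0.0870 gives R_L ≥ R_th(1/0.0870 − 1) = 5.638 × 10.49 = 59.2 kΩ.

R_L(min) ≈ 59.2 kΩ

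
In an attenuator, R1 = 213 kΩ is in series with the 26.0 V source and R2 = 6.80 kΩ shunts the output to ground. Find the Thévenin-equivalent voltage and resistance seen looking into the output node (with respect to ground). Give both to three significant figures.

V_th is the open-circuit tap voltage: 26.0 × 6.80/(213 + 6.80) = 0.804 V.
With the supply zeroed, R1 and R2 appear in parallel from the tap: R_th = R1‖R2 = (213 × 6.80)/219.8 = 6.59 kΩ.

V_th = 0.804 V, R_th = 6.59 kΩ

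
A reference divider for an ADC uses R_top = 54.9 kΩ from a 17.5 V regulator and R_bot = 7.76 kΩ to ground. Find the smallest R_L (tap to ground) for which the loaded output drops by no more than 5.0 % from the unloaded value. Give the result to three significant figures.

R_L(min) ≈ 129 kΩ

Output resistance R_th = R_top‖R_bot = (54.9 × 7.76)/62.66 = 6.799 kΩ.
The fractional drop is R_th/(R_th + R_L); requiring this ≤ 0.0500 gives R_L ≥ R_th(1/0.0500 − 1) = 6.799 × 19.00 = 129 kΩ.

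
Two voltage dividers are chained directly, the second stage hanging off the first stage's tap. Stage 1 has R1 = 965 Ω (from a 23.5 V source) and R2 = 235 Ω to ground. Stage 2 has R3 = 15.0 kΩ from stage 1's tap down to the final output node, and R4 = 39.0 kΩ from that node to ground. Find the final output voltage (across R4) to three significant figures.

Stage 2 presents R3+R4 = 54000 Ω as a load on stage 1's tap.
Stage 1's lower leg becomes R2‖(R3+R4) = 234.0 Ω, so V_mid = 23.5 × 234.0/1199 = 4.586 V.
Stage 2 is itself unloaded: V_out = V_mid × R4/(R3+R4) = 4.586 × 39000/54000 = 3.31 V.

V_out ≈ 3.31 V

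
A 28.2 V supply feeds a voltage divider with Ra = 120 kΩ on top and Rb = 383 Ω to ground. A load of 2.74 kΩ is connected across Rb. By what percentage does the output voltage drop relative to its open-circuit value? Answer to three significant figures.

Unloaded V = 28.2 × 383/120400 = 0.089719 V.
Loaded: Rb‖R_L = 336.0 Ω, giving V = 28.2 × 336.0/120300 = 0.078746 V.
Drop = (0.089719 − 0.078746) / 0.089719 = 12.2 %.

12.2 %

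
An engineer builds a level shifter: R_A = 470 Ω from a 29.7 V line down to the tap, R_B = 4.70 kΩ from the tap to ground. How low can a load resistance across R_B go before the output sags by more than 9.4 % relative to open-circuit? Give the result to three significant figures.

Output resistance R_th = R_A‖R_B = (470 × 4700)/5170 = 427.3 Ω.
The fractional drop is R_th/(R_th + R_L); requiring this ≤ 0.0940 gives R_L ≥ R_th(1/0.0940 − 1) = 427.3 × 9.638 = 4.12 kΩ.

R_L(min) ≈ 4.12 kΩ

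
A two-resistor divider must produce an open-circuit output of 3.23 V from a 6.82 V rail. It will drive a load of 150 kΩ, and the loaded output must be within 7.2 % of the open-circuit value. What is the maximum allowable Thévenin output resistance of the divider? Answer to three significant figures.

Loading drop = R_th/(R_th + R_L) ≤ 0.0720, so R_th ≤ R_L · ε/(1−ε) = 150 kΩ × 0.0720/0.9280 = 11.6 kΩ.
(Any R1, R2 with R2/(R1+R2) = 0.474 and R1‖R2 ≤ 11.6 kΩ will meet the spec.)

R_th ≤ 11.6 kΩ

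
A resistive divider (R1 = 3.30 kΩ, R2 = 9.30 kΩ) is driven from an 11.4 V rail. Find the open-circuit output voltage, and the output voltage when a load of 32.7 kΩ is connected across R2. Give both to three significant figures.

Unloaded: 8.41 V; loaded: 7.83 V

Open-circuit: V = 11.4 × 9.30/(3.30 + 9.30) = 8.41 V.
With the load, R2 becomes R2‖R_L = 7.241 kΩ, so V = 11.4 × 7.241/10.54 = 7.83 V.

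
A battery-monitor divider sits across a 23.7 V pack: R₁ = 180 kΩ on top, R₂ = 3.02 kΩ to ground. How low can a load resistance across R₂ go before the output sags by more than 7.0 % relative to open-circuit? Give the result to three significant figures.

R_L(min) ≈ 39.5 kΩ

Output resistance R_th = R₁‖R₂ = (180 × 3.02)/183.0 = 2.970 kΩ.
The fractional drop is R_th/(R_th + R_L); requiring this ≤ 0.0700 gives R_L ≥ R_th(1/0.0700 − 1) = 2.970 × 13.29 = 39.5 kΩ.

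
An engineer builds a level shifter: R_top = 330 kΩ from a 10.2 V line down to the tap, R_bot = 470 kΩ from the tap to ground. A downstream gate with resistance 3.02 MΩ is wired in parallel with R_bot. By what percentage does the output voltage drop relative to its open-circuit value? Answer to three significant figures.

6.03 %

The divider's output (Thévenin) resistance is R_top‖R_bot = 193.9 kΩ.
Fractional drop under load = R_th/(R_th + R_L) = 193.9 / (193.9 + 3020) = 0.06032.
So the output falls by 6.03 %.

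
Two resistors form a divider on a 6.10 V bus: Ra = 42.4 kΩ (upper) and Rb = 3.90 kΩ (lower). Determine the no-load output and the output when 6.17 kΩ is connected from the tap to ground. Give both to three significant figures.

Unloaded: 0.514 V; loaded: 0.325 V

Open-circuit: V = 6.10 × 3.90/(42.4 + 3.90) = 0.514 V.
With the load, Rb becomes Rb‖R_L = 2.390 kΩ, so V = 6.10 × 2.390/44.79 = 0.325 V.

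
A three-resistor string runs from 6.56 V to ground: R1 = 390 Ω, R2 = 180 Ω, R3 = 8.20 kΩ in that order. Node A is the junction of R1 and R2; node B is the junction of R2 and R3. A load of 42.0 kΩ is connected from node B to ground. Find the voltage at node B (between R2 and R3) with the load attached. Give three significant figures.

V ≈ 6.06 V

At node B, R3 is in parallel with the load: R3‖R_L = 6861 Ω.
Below node A the resistance is R2 + (R3‖R_L) = 7041 Ω, so V_A = 6.56 × 7041/7431 = 6.216 V.
Then V_B = V_A × (R3‖R_L)/(R2 + R3‖R_L) = 6.216 × 6861/7041 = 6.06 V.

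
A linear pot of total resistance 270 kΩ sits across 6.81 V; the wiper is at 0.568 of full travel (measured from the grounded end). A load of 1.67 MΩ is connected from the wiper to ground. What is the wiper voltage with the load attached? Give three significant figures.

V ≈ 3.72 V

The wiper splits the pot into (1−α)R = 116.6 kΩ above and αR = 153.4 kΩ below.
Lower section ‖ load = 140.5 kΩ.
V_wiper = 6.81 × 140.5/(116.6 + 140.5) = 3.72 V.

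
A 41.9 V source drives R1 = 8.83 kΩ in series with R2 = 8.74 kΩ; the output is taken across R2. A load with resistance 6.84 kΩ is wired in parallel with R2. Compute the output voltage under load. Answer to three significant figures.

The load sits in parallel with R2: R2‖R_L = (8.74 × 6.84) / (8.74 + 6.84) = 3.837 kΩ.
V_out = 41.9 × 3.837 / (8.83 + 3.837) = 41.9 × 3.837/12.67 = 12.7 V.

V_out ≈ 12.7 V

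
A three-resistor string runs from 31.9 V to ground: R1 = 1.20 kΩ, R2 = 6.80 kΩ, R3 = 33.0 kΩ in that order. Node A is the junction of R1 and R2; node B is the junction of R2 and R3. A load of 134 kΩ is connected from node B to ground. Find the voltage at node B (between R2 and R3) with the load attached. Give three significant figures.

V ≈ 24.5 V

At node B, R3 is in parallel with the load: R3‖R_L = 26.48 kΩ.
Below node A the resistance is R2 + (R3‖R_L) = 33.28 kΩ, so V_A = 31.9 × 33.28/34.48 = 30.79 V.
Then V_B = V_A × (R3‖R_L)/(R2 + R3‖R_L) = 30.79 × 26.48/33.28 = 24.5 V.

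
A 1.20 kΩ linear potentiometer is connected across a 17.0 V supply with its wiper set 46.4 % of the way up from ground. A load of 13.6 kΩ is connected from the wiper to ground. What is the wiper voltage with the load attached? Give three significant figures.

The wiper splits the pot into (1−α)R = 643.2 Ω above and αR = 556.8 Ω below.
Lower section ‖ load = 534.9 Ω.
V_wiper = 17.0 × 534.9/(643.2 + 534.9) = 7.72 V.

V ≈ 7.72 V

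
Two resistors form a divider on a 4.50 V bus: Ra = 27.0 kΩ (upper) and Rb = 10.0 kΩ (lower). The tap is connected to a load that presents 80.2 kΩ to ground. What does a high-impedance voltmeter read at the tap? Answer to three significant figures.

V_out ≈ 1.11 V

The load sits in parallel with Rb: Rb‖R_L = (10.0 × 80.2) / (10.0 + 80.2) = 8.891 kΩ.
V_out = 4.50 × 8.891 / (27.0 + 8.891) = 4.50 × 8.891/35.89 = 1.11 V.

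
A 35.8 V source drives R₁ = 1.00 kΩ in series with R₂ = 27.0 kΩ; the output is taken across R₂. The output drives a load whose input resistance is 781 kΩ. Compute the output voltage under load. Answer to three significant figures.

V_out ≈ 34.5 V

The load sits in parallel with R₂: R₂‖R_L = (27.0 × 781) / (27.0 + 781) = 26.10 kΩ.
V_out = 35.8 × 26.10 / (1.00 + 26.10) = 35.8 × 26.10/27.10 = 34.5 V.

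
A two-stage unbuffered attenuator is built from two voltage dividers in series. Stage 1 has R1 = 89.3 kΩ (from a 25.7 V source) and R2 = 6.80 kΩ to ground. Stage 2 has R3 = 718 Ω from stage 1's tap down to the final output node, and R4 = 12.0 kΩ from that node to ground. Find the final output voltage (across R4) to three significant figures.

V_out ≈ 1.15 V

Stage 2 presents R3+R4 = 12720 Ω as a load on stage 1's tap.
Stage 1's lower leg becomes R2‖(R3+R4) = 4431 Ω, so V_mid = 25.7 × 4431/93730 = 1.215 V.
Stage 2 is itself unloaded: V_out = V_mid × R4/(R3+R4) = 1.215 × 12000/12720 = 1.15 V.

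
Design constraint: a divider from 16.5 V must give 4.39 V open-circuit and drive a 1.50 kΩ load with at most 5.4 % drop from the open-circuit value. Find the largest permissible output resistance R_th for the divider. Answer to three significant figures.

Loading drop = R_th/(R_th + R_L) ≤ 0.0540, so R_th ≤ R_L · ε/(1−ε) = 1.50 kΩ × 0.0540/0.9460 = 85.6 Ω.
(Any R1, R2 with R2/(R1+R2) = 0.266 and R1‖R2 ≤ 85.6 Ω will meet the spec.)

R_th ≤ 85.6 Ω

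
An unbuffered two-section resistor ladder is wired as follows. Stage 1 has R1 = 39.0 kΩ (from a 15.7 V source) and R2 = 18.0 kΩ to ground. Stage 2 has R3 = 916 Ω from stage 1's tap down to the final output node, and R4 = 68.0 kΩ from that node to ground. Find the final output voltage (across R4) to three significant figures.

Stage 2 presents R3+R4 = 68920 Ω as a load on stage 1's tap.
Stage 1's lower leg becomes R2‖(R3+R4) = 14270 Ω, so V_mid = 15.7 × 14270/53270 = 4.206 V.
Stage 2 is itself unloaded: V_out = V_mid × R4/(R3+R4) = 4.206 × 68000/68920 = 4.15 V.

V_out ≈ 4.15 V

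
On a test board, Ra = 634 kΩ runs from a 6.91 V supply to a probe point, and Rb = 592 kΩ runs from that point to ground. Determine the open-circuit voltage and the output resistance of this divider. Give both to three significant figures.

V_th = 3.34 V, R_th = 306 kΩ

V_th is the open-circuit tap voltage: 6.91 × 592/(634 + 592) = 3.34 V.
With the supply zeroed, Ra and Rb appear in parallel from the tap: R_th = Ra‖Rb = (634 × 592)/1226 = 306 kΩ.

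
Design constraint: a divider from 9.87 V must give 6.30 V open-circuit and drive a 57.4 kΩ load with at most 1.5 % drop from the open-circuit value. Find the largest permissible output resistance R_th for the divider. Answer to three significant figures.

Loading drop = R_th/(R_th + R_L) ≤ 0.0150, so R_th ≤ R_L · ε/(1−ε) = 57.4 kΩ × 0.0150/0.9850 = 874 Ω.

R_th ≤ 874 Ω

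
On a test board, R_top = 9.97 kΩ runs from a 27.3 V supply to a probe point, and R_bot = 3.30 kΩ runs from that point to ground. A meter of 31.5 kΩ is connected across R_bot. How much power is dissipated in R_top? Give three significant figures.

Total resistance from the source is R_top + (R_bot‖R_L) = 12.96 kΩ, so I = 27.3/12.96 kΩ = 2.107 mA.
P = I²·R_top = (2.107 mA)² × 9.97 kΩ = 44.3 mW.

P ≈ 44.3 mW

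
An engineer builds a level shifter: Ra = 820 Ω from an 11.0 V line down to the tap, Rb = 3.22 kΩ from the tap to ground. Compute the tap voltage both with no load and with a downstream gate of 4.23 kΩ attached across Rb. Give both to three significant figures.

Open-circuit: V = 11.0 × 3220/(820 + 3220) = 8.77 V.
With the load, Rb becomes Rb‖R_L = 1828 Ω, so V = 11.0 × 1828/2648 = 7.59 V.

Unloaded: 8.77 V; loaded: 7.59 V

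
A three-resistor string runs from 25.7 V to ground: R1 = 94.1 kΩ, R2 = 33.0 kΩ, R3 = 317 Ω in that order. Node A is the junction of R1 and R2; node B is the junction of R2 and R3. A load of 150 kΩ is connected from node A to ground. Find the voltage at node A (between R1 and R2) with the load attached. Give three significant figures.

Below node A the series string R2+R3 = 33320 Ω sits in parallel with the 150000 Ω load: 27260 Ω.
V_A = 25.7 × 27260/(94100 + 27260) = 5.77 V.

V ≈ 5.77 V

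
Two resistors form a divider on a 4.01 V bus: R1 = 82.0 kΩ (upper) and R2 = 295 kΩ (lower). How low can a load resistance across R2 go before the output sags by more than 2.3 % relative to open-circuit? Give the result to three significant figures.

Output resistance R_th = R1‖R2 = (82.0 × 295)/377.0 = 64.16 kΩ.
The fractional drop is R_th/(R_th + R_L); requiring this ≤ 0.0230 gives R_L ≥ R_th(1/0.0230 − 1) = 64.16 × 42.48 = 2.73 MΩ.

R_L(min) ≈ 2.73 MΩ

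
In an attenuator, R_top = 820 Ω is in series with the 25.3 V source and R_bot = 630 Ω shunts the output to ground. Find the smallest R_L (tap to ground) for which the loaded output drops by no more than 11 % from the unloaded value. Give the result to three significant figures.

R_L(min) ≈ 2.88 kΩ

Output resistance R_th = R_top‖R_bot = (820 × 630)/1450 = 356.3 Ω.
The fractional drop is R_th/(R_th + R_L); requiring this ≤ 0.110 gives R_L ≥ R_th(1/0.110 − 1) = 356.3 × 8.091 = 2.88 kΩ.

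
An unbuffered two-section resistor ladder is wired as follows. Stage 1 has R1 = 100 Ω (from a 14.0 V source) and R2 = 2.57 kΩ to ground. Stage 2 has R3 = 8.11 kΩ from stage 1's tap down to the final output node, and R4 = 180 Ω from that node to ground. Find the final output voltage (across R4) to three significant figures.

V_out ≈ 0.289 V

Stage 2 presents R3+R4 = 8290 Ω as a load on stage 1's tap.
Stage 1's lower leg becomes R2‖(R3+R4) = 1962 Ω, so V_mid = 14.0 × 1962/2062 = 13.32 V.
Stage 2 is itself unloaded: V_out = V_mid × R4/(R3+R4) = 13.32 × 180/8290 = 0.289 V.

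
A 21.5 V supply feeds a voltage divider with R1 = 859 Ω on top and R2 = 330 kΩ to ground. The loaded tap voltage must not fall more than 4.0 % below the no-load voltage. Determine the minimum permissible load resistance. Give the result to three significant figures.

Output resistance R_th = R1‖R2 = (859 × 330000)/330900 = 856.8 Ω.
The fractional drop is R_th/(R_th + R_L); requiring this ≤ 0.0400 gives R_L ≥ R_th(1/0.0400 − 1) = 856.8 × 24.00 = 20.6 kΩ.

R_L(min) ≈ 20.6 kΩ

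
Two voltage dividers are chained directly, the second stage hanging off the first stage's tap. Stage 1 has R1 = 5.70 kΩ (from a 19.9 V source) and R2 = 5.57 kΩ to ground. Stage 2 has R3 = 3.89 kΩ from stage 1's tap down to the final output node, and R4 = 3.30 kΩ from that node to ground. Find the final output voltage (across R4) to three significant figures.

V_out ≈ 3.24 V

Stage 2 presents R3+R4 = 7.190 kΩ as a load on stage 1's tap.
Stage 1's lower leg becomes R2‖(R3+R4) = 3.139 kΩ, so V_mid = 19.9 × 3.139/8.839 = 7.066 V.
Stage 2 is itself unloaded: V_out = V_mid × R4/(R3+R4) = 7.066 × 3.30/7.190 = 3.24 V.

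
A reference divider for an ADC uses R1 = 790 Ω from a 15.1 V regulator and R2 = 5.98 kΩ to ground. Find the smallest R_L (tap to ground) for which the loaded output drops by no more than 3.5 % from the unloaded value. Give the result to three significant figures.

Output resistance R_th = R1‖R2 = (790 × 5980)/6770 = 697.8 Ω.
The fractional drop is R_th/(R_th + R_L); requiring this ≤ 0.0350 gives R_L ≥ R_th(1/0.0350 − 1) = 697.8 × 27.57 = 19.2 kΩ.

R_L(min) ≈ 19.2 kΩ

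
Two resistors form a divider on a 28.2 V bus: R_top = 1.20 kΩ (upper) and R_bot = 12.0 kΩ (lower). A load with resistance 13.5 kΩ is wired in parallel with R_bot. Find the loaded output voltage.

The load sits in parallel with R_bot: R_bot‖R_L = (12.0 × 13.5) / (12.0 + 13.5) = 6.353 kΩ.
V_out = 28.2 × 6.353 / (1.20 + 6.353) = 28.2 × 6.353/7.553 = 23.7 V.

V_out ≈ 23.7 V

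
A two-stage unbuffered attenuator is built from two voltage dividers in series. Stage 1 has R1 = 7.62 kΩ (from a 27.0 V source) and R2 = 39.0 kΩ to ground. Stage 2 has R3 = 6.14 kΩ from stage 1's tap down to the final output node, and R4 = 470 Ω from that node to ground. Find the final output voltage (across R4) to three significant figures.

V_out ≈ 0.818 V

Stage 2 presents R3+R4 = 6610 Ω as a load on stage 1's tap.
Stage 1's lower leg becomes R2‖(R3+R4) = 5652 Ω, so V_mid = 27.0 × 5652/13270 = 11.50 V.
Stage 2 is itself unloaded: V_out = V_mid × R4/(R3+R4) = 11.50 × 470/6610 = 0.818 V.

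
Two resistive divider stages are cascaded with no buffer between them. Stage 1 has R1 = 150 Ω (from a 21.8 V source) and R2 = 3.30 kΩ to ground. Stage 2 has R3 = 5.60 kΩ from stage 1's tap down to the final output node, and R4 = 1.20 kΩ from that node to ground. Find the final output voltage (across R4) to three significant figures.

Stage 2 presents R3+R4 = 6800 Ω as a load on stage 1's tap.
Stage 1's lower leg becomes R2‖(R3+R4) = 2222 Ω, so V_mid = 21.8 × 2222/2372 = 20.42 V.
Stage 2 is itself unloaded: V_out = V_mid × R4/(R3+R4) = 20.42 × 1200/6800 = 3.60 V.

V_out ≈ 3.60 V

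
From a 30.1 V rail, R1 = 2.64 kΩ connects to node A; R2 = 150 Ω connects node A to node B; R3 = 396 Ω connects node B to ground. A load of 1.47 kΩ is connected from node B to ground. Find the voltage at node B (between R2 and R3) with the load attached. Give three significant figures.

At node B, R3 is in parallel with the load: R3‖R_L = 312.0 Ω.
Below node A the resistance is R2 + (R3‖R_L) = 462.0 Ω, so V_A = 30.1 × 462.0/3102 = 4.483 V.
Then V_B = V_A × (R3‖R_L)/(R2 + R3‖R_L) = 4.483 × 312.0/462.0 = 3.03 V.

V ≈ 3.03 V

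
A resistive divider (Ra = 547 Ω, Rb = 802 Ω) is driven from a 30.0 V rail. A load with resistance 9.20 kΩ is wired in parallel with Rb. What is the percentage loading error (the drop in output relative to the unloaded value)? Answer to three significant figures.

The divider's output (Thévenin) resistance is Ra‖Rb = 325.2 Ω.
Fractional drop under load = R_th/(R_th + R_L) = 325.2 / (325.2 + 9200) = 0.03414.
So the output falls by 3.41 %.

3.41 %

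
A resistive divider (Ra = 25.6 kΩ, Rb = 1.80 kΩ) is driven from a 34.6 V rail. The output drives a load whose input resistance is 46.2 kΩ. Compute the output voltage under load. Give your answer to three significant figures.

The load sits in parallel with Rb: Rb‖R_L = (1.80 × 46.2) / (1.80 + 46.2) = 1.732 kΩ.
V_out = 34.6 × 1.732 / (25.6 + 1.732) = 34.6 × 1.732/27.33 = 2.19 V.

V_out ≈ 2.19 V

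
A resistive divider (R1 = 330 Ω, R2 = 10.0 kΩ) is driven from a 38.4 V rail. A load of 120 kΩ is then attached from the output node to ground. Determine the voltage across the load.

The load sits in parallel with R2: R2‖R_L = (10000 × 120000) / (10000 + 120000) = 9231 Ω.
V_out = 38.4 × 9231 / (330 + 9231) = 38.4 × 9231/9561 = 37.1 V.

V_out ≈ 37.1 V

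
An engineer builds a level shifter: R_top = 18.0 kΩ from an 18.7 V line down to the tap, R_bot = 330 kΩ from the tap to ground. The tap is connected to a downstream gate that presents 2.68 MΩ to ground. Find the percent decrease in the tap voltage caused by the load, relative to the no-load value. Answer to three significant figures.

0.633 %

The divider's output (Thévenin) resistance is R_top‖R_bot = 17.07 kΩ.
Fractional drop under load = R_th/(R_th + R_L) = 17.07 / (17.07 + 2680) = 0.006329.
So the output falls by 0.633 %.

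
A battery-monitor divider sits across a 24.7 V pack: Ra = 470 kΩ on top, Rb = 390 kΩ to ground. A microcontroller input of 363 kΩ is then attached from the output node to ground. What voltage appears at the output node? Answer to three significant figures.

The load sits in parallel with Rb: Rb‖R_L = (390 × 363) / (390 + 363) = 188.0 kΩ.
V_out = 24.7 × 188.0 / (470 + 188.0) = 24.7 × 188.0/658.0 = 7.06 V.

V_out ≈ 7.06 V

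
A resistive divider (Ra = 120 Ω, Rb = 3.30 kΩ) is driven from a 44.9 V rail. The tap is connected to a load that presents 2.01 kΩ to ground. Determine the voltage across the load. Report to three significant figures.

V_out ≈ 41.0 V

The load sits in parallel with Rb: Rb‖R_L = (3300 × 2010) / (3300 + 2010) = 1249 Ω.
V_out = 44.9 × 1249 / (120 + 1249) = 44.9 × 1249/1369 = 41.0 V.
(Unloaded it would have been 43.3 V.)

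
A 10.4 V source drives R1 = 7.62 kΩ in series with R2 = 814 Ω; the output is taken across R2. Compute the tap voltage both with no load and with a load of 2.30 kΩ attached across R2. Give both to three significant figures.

Unloaded: 1.00 V; loaded: 0.761 V

Open-circuit: V = 10.4 × 814/(7620 + 814) = 1.00 V.
With the load, R2 becomes R2‖R_L = 601.2 Ω, so V = 10.4 × 601.2/8221 = 0.761 V.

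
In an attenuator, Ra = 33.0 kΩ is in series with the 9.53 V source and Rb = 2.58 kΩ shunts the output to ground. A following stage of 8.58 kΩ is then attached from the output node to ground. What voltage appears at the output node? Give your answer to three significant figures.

V_out ≈ 0.540 V

The load sits in parallel with Rb: Rb‖R_L = (2.58 × 8.58) / (2.58 + 8.58) = 1.984 kΩ.
V_out = 9.53 × 1.984 / (33.0 + 1.984) = 9.53 × 1.984/34.98 = 0.540 V.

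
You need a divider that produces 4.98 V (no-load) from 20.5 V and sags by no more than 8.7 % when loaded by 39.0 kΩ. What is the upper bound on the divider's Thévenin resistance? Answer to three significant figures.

R_th ≤ 3.72 kΩ

Loading drop = R_th/(R_th + R_L) ≤ 0.0870, so R_th ≤ R_L · ε/(1−ε) = 39.0 kΩ × 0.0870/0.9130 = 3.72 kΩ.
(Any R1, R2 with R2/(R1+R2) = 0.243 and R1‖R2 ≤ 3.72 kΩ will meet the spec.)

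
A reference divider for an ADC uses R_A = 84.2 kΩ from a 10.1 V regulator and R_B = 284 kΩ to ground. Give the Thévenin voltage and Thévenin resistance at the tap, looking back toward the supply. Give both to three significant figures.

V_th is the open-circuit tap voltage: 10.1 × 284/(84.2 + 284) = 7.79 V.
With the supply zeroed, R_A and R_B appear in parallel from the tap: R_th = R_A‖R_B = (84.2 × 284)/368.2 = 64.9 kΩ.

V_th = 7.79 V, R_th = 64.9 kΩ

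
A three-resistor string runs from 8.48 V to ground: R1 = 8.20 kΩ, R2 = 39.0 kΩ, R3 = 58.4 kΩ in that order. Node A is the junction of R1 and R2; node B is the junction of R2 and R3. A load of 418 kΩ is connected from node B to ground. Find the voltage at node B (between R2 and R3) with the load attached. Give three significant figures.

At node B, R3 is in parallel with the load: R3‖R_L = 51.24 kΩ.
Below node A the resistance is R2 + (R3‖R_L) = 90.24 kΩ, so V_A = 8.48 × 90.24/98.44 = 7.774 V.
Then V_B = V_A × (R3‖R_L)/(R2 + R3‖R_L) = 7.774 × 51.24/90.24 = 4.41 V.

V ≈ 4.41 V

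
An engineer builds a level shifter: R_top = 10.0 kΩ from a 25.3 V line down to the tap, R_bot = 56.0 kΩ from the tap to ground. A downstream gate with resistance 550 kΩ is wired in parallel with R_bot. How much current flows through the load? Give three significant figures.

R_bot‖R_L = 50.83 kΩ; V_out = 25.3 × 50.83/60.83 = 21.14 V.
I_L = V_out / R_L = 21.14 / 550 kΩ = 0.0384 mA.

I_L ≈ 0.0384 mA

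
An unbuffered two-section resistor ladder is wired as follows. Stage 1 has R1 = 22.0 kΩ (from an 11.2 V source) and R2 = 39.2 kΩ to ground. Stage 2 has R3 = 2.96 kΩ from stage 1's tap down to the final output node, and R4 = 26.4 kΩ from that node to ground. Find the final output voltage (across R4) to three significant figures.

V_out ≈ 4.36 V

Stage 2 presents R3+R4 = 29.36 kΩ as a load on stage 1's tap.
Stage 1's lower leg becomes R2‖(R3+R4) = 16.79 kΩ, so V_mid = 11.2 × 16.79/38.79 = 4.847 V.
Stage 2 is itself unloaded: V_out = V_mid × R4/(R3+R4) = 4.847 × 26.4/29.36 = 4.36 V.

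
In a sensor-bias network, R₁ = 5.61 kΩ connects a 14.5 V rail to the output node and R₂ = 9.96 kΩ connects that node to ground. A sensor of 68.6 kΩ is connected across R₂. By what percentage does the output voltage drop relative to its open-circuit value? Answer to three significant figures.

The divider's output (Thévenin) resistance is R₁‖R₂ = 3.589 kΩ.
Fractional drop under load = R_th/(R_th + R_L) = 3.589 / (3.589 + 68.6) = 0.04971.
So the output falls by 4.97 %.

4.97 %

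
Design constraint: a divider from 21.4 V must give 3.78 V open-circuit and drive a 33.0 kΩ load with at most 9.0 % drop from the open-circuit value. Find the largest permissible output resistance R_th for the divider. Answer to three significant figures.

R_th ≤ 3.26 kΩ

Loading drop = R_th/(R_th + R_L) ≤ 0.0900, so R_th ≤ R_L · ε/(1−ε) = 33.0 kΩ × 0.0900/0.9100 = 3.26 kΩ.
(Any R1, R2 with R2/(R1+R2) = 0.177 and R1‖R2 ≤ 3.26 kΩ will meet the spec.)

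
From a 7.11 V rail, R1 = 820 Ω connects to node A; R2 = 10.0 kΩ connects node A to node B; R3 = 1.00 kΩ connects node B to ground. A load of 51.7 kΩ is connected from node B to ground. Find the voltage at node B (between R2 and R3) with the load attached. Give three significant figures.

V ≈ 0.591 V

At node B, R3 is in parallel with the load: R3‖R_L = 981.0 Ω.
Below node A the resistance is R2 + (R3‖R_L) = 10980 Ω, so V_A = 7.11 × 10980/11800 = 6.616 V.
Then V_B = V_A × (R3‖R_L)/(R2 + R3‖R_L) = 6.616 × 981.0/10980 = 0.591 V.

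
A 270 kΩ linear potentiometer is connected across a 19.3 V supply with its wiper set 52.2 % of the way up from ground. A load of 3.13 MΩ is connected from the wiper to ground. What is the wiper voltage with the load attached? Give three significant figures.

V ≈ 9.86 V

The wiper splits the pot into (1−α)R = 129.1 kΩ above and αR = 140.9 kΩ below.
Lower section ‖ load = 134.9 kΩ.
V_wiper = 19.3 × 134.9/(129.1 + 134.9) = 9.86 V.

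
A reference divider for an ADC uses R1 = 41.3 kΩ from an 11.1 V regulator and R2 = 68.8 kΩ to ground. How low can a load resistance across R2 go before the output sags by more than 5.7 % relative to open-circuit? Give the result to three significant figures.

Output resistance R_th = R1‖R2 = (41.3 × 68.8)/110.1 = 25.81 kΩ.
The fractional drop is R_th/(R_th + R_L); requiring this ≤ 0.0570 gives R_L ≥ R_th(1/0.0570 − 1) = 25.81 × 16.54 = 427 kΩ.

R_L(min) ≈ 427 kΩ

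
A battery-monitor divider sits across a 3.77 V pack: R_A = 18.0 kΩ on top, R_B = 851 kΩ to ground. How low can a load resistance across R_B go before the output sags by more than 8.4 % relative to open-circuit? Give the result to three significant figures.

R_L(min) ≈ 192 kΩ

Output resistance R_th = R_A‖R_B = (18.0 × 851)/869.0 = 17.63 kΩ.
The fractional drop is R_th/(R_th + R_L); requiring this ≤ 0.0840 gives R_L ≥ R_th(1/0.0840 − 1) = 17.63 × 10.90 = 192 kΩ.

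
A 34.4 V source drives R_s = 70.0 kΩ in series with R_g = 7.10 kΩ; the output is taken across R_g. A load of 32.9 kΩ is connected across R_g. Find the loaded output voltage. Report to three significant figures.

The load sits in parallel with R_g: R_g‖R_L = (7.10 × 32.9) / (7.10 + 32.9) = 5.840 kΩ.
V_out = 34.4 × 5.840 / (70.0 + 5.840) = 34.4 × 5.840/75.84 = 2.65 V.

V_out ≈ 2.65 V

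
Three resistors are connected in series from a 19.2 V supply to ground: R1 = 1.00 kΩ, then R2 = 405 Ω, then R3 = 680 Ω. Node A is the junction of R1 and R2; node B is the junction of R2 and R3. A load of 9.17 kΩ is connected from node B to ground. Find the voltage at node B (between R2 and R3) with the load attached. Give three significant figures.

At node B, R3 is in parallel with the load: R3‖R_L = 633.1 Ω.
Below node A the resistance is R2 + (R3‖R_L) = 1038 Ω, so V_A = 19.2 × 1038/2038 = 9.779 V.
Then V_B = V_A × (R3‖R_L)/(R2 + R3‖R_L) = 9.779 × 633.1/1038 = 5.96 V.

V ≈ 5.96 V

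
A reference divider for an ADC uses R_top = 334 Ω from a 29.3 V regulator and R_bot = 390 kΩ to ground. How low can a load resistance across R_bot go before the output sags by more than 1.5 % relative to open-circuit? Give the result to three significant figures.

Output resistance R_th = R_top‖R_bot = (334 × 390000)/390300 = 333.7 Ω.
The fractional drop is R_th/(R_th + R_L); requiring this ≤ 0.0150 gives R_L ≥ R_th(1/0.0150 − 1) = 333.7 × 65.67 = 21.9 kΩ.

R_L(min) ≈ 21.9 kΩ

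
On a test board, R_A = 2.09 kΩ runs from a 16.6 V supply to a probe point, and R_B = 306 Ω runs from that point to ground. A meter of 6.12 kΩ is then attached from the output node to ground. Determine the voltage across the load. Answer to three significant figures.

V_out ≈ 2.03 V

The load sits in parallel with R_B: R_B‖R_L = (306 × 6120) / (306 + 6120) = 291.4 Ω.
V_out = 16.6 × 291.4 / (2090 + 291.4) = 16.6 × 291.4/2381 = 2.03 V.
(Unloaded it would have been 2.12 V.)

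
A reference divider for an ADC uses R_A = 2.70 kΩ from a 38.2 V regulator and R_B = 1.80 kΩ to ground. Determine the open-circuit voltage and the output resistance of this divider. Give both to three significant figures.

V_th = 15.3 V, R_th = 1.08 kΩ

V_th is the open-circuit tap voltage: 38.2 × 1.80/(2.70 + 1.80) = 15.3 V.
With the supply zeroed, R_A and R_B appear in parallel from the tap: R_th = R_A‖R_B = (2.70 × 1.80)/4.500 = 1.08 kΩ.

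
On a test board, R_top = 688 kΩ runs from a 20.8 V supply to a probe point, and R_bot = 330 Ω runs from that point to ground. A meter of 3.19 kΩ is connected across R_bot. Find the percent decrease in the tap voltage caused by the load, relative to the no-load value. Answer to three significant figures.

9.37 %

The divider's output (Thévenin) resistance is R_top‖R_bot = 329.8 Ω.
Fractional drop under load = R_th/(R_th + R_L) = 329.8 / (329.8 + 3190) = 0.09371.
So the output falls by 9.37 %.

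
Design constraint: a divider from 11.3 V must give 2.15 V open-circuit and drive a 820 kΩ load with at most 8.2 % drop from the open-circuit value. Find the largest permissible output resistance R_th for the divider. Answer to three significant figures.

R_th ≤ 73.2 kΩ

Loading drop = R_th/(R_th + R_L) ≤ 0.0820, so R_th ≤ R_L · ε/(1−ε) = 820 kΩ × 0.0820/0.9180 = 73.2 kΩ.
(Any R1, R2 with R2/(R1+R2) = 0.190 and R1‖R2 ≤ 73.2 kΩ will meet the spec.)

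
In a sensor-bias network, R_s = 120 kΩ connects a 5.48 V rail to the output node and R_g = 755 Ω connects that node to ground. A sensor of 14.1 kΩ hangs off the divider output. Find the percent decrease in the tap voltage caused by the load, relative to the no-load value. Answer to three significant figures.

5.05 %

The divider's output (Thévenin) resistance is R_s‖R_g = 750.3 Ω.
Fractional drop under load = R_th/(R_th + R_L) = 750.3 / (750.3 + 14100) = 0.05052.
So the output falls by 5.05 %.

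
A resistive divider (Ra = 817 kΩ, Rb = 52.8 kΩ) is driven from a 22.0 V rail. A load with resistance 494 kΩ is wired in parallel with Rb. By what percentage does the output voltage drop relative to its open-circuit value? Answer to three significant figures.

9.12 %

Unloaded V = 22.0 × 52.8/869.8 = 1.3355 V.
Loaded: Rb‖R_L = 47.70 kΩ, giving V = 22.0 × 47.70/864.7 = 1.2136 V.
Drop = (1.3355 − 1.2136) / 1.3355 = 9.12 %.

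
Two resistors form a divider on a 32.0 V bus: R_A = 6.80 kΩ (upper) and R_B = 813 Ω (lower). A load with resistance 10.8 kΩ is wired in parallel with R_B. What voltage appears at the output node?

The load sits in parallel with R_B: R_B‖R_L = (813 × 10800) / (813 + 10800) = 756.1 Ω.
V_out = 32.0 × 756.1 / (6800 + 756.1) = 32.0 × 756.1/7556 = 3.20 V.

V_out ≈ 3.20 V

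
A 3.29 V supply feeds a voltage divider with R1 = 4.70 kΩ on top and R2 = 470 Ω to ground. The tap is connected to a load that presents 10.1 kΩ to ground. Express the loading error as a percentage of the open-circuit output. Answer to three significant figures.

The divider's output (Thévenin) resistance is R1‖R2 = 427.3 Ω.
Fractional drop under load = R_th/(R_th + R_L) = 427.3 / (427.3 + 10100) = 0.04059.
So the output falls by 4.06 %.

4.06 %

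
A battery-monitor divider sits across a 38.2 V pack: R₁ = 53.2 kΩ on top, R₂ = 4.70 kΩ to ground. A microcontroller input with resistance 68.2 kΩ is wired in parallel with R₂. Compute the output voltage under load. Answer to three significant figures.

The load sits in parallel with R₂: R₂‖R_L = (4.70 × 68.2) / (4.70 + 68.2) = 4.397 kΩ.
V_out = 38.2 × 4.397 / (53.2 + 4.397) = 38.2 × 4.397/57.60 = 2.92 V.
(Unloaded it would have been 3.10 V.)

V_out ≈ 2.92 V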